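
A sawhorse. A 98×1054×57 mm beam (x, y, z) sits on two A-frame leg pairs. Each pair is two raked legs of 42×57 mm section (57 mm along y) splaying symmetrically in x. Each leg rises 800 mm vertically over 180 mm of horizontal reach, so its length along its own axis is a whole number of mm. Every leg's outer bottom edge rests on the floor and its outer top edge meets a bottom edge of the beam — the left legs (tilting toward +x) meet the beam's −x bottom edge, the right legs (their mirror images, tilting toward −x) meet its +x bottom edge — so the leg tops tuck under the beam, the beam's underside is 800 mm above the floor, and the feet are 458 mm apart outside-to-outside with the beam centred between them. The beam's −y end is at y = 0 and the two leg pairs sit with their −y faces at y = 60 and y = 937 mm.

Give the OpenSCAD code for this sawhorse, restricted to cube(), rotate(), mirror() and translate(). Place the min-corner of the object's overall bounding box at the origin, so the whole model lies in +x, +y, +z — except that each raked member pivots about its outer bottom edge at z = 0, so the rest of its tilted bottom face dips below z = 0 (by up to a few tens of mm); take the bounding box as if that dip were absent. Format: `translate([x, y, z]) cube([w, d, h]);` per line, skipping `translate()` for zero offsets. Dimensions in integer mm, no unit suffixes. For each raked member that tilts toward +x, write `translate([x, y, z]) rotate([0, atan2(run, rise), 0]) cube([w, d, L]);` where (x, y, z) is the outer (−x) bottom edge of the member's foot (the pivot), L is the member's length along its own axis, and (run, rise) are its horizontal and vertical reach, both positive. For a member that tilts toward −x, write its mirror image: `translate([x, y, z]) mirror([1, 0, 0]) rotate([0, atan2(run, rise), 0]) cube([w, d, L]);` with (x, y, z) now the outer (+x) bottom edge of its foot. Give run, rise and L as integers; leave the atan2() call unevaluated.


translate([180, 0, 800]) cube([98, 1054, 57]);
translate([0, 60, 0]) rotate([0, atan2(180, 800), 0]) cube([42, 57, 820]);
translate([458, 60, 0]) mirror([1, 0, 0]) rotate([0, atan2(180, 800), 0]) cube([42, 57, 820]);
translate([0, 937, 0]) rotate([0, atan2(180, 800), 0]) cube([42, 57, 820]);
translate([458, 937, 0]) mirror([1, 0, 0]) rotate([0, atan2(180, 800), 0]) cube([42, 57, 820]);


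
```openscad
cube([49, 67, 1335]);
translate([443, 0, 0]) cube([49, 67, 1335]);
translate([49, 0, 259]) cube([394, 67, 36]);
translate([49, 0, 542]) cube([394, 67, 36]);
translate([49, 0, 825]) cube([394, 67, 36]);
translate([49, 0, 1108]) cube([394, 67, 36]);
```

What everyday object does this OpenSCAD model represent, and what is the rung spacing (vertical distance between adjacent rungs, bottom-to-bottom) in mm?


A ladder. The rung spacing is 283 mm.

Two tall 49×67 posts with 4 short bars between them — a ladder. Adjacent rungs sit at z = 259 and z = 542, so the spacing is 542 − 259 = 283 mm.


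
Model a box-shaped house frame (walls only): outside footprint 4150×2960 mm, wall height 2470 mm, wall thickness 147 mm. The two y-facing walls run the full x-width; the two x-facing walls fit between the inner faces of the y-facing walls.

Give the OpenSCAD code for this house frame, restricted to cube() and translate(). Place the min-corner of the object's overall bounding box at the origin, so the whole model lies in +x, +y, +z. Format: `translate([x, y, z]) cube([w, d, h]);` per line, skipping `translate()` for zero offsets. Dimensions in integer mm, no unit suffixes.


cube([4150, 147, 2470]);
translate([0, 2813, 0]) cube([4150, 147, 2470]);
translate([0, 147, 0]) cube([147, 2666, 2470]);
translate([4003, 147, 0]) cube([147, 2666, 2470]);


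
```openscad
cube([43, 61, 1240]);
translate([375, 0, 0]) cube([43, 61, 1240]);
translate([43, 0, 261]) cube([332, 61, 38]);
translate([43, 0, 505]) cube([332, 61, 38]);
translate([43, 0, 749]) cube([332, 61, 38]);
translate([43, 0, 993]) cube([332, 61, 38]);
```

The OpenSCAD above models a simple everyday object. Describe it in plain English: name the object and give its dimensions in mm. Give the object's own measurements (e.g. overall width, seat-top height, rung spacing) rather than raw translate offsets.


A straight ladder. Two 43×61 mm vertical rails, 1240 mm tall, stand 418 mm apart (outside-to-outside) with their front faces coplanar on the −y side. 4 rungs, each 61 mm deep and 38 mm tall, span between the inner faces of the rails, front faces flush with the rails. The lowest rung's underside is at z = 261 mm and rungs are spaced 244 mm apart (underside to underside).


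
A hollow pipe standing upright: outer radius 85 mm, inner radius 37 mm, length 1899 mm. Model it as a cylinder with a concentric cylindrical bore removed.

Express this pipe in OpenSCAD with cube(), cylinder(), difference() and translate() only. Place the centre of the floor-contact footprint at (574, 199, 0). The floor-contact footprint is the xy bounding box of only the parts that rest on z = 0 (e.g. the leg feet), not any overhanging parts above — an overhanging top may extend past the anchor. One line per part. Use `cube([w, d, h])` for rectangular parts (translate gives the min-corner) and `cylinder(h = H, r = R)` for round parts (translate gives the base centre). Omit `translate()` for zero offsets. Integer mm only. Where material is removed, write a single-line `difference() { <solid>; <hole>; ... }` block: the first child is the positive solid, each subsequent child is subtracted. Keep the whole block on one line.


difference() { translate([574, 199, 0]) cylinder(h = 1899, r = 85); translate([574, 199, 0]) cylinder(h = 1899, r = 37); }


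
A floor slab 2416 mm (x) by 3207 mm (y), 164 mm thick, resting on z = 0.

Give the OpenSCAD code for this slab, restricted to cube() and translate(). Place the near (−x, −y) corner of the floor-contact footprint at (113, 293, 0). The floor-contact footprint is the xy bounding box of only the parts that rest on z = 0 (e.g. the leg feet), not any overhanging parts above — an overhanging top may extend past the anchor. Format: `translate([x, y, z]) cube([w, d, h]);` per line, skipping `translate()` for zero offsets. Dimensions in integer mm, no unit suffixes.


translate([113, 293, 0]) cube([2416, 3207, 164]);


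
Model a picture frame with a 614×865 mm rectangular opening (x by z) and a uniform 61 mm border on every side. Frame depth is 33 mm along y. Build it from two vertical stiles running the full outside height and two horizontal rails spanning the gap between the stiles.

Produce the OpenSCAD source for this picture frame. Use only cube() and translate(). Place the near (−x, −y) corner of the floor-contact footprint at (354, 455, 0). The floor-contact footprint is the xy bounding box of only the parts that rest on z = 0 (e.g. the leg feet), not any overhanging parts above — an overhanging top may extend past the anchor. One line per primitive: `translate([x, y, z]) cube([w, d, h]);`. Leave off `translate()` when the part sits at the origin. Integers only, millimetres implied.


translate([354, 455, 0]) cube([61, 33, 987]);
translate([1029, 455, 0]) cube([61, 33, 987]);
translate([415, 455, 0]) cube([614, 33, 61]);
translate([415, 455, 926]) cube([614, 33, 61]);


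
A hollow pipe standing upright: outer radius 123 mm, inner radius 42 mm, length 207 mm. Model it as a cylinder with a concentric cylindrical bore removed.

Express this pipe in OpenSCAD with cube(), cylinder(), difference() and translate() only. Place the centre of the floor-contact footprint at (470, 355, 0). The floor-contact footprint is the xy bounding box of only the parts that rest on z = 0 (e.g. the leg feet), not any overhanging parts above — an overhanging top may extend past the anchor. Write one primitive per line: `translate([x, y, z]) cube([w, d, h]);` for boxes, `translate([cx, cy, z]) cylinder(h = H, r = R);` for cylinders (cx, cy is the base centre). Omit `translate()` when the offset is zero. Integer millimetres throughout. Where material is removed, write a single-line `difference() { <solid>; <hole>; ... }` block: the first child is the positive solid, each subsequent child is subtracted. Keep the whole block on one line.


difference() { translate([470, 355, 0]) cylinder(h = 207, r = 123); translate([470, 355, 0]) cylinder(h = 207, r = 42); }


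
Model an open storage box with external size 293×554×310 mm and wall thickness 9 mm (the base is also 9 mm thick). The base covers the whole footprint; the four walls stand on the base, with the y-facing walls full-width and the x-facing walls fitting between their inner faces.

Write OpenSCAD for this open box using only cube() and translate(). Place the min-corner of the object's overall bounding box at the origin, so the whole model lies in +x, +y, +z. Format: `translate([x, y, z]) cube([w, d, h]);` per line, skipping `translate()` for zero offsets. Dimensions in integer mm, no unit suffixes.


cube([293, 554, 9]);
translate([0, 0, 9]) cube([293, 9, 301]);
translate([0, 545, 9]) cube([293, 9, 301]);
translate([0, 9, 9]) cube([9, 536, 301]);
translate([284, 9, 9]) cube([9, 536, 301]);


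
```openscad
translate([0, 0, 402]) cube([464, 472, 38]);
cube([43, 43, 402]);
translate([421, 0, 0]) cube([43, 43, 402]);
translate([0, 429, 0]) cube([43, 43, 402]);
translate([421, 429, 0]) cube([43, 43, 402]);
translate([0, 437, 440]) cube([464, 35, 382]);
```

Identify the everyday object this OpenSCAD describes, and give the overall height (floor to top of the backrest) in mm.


A chair. The overall height is 822 mm.

A slab on four corner posts with a tall panel at the back — a chair. The seat slab sits at z = 402 with thickness 38, and the 382 mm backrest starts at the seat top, so the overall height is 402 + 38 + 382 = 822 mm.


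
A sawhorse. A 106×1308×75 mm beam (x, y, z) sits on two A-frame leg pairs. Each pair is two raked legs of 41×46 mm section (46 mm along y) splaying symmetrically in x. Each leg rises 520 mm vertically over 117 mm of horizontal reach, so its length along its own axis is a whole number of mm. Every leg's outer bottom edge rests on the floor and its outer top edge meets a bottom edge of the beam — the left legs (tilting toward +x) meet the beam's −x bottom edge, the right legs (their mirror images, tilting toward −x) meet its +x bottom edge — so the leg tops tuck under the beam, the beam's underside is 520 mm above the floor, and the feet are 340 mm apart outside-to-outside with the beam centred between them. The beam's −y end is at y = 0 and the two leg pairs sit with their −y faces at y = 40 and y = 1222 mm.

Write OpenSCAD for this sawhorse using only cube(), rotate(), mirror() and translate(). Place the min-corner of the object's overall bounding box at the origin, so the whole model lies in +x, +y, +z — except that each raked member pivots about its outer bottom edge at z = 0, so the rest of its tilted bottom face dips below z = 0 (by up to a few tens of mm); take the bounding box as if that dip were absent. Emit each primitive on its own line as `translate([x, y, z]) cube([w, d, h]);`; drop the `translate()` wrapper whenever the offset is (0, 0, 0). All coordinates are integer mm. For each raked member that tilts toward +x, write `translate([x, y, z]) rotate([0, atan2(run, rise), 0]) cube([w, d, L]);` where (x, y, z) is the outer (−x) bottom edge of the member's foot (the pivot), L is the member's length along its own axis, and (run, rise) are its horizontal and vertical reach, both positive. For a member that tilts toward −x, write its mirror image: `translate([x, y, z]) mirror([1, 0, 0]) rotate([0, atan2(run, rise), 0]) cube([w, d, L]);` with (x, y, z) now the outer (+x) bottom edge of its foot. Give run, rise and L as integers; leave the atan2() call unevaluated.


translate([117, 0, 520]) cube([106, 1308, 75]);
translate([0, 40, 0]) rotate([0, atan2(117, 520), 0]) cube([41, 46, 533]);
translate([340, 40, 0]) mirror([1, 0, 0]) rotate([0, atan2(117, 520), 0]) cube([41, 46, 533]);
translate([0, 1222, 0]) rotate([0, atan2(117, 520), 0]) cube([41, 46, 533]);
translate([340, 1222, 0]) mirror([1, 0, 0]) rotate([0, atan2(117, 520), 0]) cube([41, 46, 533]);


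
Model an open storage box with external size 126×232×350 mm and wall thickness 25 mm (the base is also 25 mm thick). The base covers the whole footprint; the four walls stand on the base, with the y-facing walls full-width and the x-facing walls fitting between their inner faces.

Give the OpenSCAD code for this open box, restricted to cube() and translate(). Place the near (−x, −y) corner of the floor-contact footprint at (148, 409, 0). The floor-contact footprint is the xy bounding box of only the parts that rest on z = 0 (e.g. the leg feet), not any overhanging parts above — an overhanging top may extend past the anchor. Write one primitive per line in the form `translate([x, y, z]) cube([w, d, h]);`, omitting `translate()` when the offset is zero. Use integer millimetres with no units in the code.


translate([148, 409, 0]) cube([126, 232, 25]);
translate([148, 409, 25]) cube([126, 25, 325]);
translate([148, 616, 25]) cube([126, 25, 325]);
translate([148, 434, 25]) cube([25, 182, 325]);
translate([249, 434, 25]) cube([25, 182, 325]);


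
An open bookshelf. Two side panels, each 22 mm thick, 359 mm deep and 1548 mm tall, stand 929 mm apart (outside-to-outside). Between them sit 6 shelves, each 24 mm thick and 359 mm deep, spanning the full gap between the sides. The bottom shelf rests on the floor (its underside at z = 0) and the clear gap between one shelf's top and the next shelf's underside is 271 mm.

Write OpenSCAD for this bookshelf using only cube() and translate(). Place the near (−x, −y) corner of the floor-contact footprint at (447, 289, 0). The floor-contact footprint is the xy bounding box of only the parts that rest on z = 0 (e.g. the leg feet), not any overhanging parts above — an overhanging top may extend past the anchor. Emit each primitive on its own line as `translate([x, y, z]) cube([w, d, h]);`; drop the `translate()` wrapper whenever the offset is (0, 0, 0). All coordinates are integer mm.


translate([447, 289, 0]) cube([22, 359, 1548]);
translate([1354, 289, 0]) cube([22, 359, 1548]);
translate([469, 289, 0]) cube([885, 359, 24]);
translate([469, 289, 295]) cube([885, 359, 24]);
translate([469, 289, 590]) cube([885, 359, 24]);
translate([469, 289, 885]) cube([885, 359, 24]);
translate([469, 289, 1180]) cube([885, 359, 24]);
translate([469, 289, 1475]) cube([885, 359, 24]);


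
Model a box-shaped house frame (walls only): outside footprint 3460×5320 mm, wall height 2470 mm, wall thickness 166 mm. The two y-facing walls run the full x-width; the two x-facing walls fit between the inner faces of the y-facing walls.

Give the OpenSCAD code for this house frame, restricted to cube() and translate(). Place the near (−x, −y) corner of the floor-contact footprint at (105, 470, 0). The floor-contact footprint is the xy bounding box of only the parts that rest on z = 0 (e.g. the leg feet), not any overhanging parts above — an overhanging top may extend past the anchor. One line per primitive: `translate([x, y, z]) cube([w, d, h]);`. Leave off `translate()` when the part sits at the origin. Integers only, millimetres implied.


translate([105, 470, 0]) cube([3460, 166, 2470]);
translate([105, 5624, 0]) cube([3460, 166, 2470]);
translate([105, 636, 0]) cube([166, 4988, 2470]);
translate([3399, 636, 0]) cube([166, 4988, 2470]);


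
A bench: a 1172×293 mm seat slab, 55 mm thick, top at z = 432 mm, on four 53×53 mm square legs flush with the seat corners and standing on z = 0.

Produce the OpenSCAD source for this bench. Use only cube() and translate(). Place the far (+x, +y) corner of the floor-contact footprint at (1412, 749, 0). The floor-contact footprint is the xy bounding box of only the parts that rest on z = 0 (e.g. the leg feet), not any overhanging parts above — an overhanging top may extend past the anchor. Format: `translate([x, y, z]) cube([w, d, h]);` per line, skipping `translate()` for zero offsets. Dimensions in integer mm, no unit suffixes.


translate([240, 456, 377]) cube([1172, 293, 55]);
translate([240, 456, 0]) cube([53, 53, 377]);
translate([240, 696, 0]) cube([53, 53, 377]);
translate([1359, 456, 0]) cube([53, 53, 377]);
translate([1359, 696, 0]) cube([53, 53, 377]);


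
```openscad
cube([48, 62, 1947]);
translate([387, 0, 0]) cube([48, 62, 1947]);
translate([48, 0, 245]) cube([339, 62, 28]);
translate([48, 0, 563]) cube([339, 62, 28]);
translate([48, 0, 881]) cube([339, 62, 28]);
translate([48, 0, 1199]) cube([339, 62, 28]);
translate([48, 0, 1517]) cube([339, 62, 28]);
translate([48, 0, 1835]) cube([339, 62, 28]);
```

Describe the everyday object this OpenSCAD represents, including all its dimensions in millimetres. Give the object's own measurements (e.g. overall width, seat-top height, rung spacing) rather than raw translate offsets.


A straight ladder. Two 48×62 mm vertical rails, 1947 mm tall, stand 435 mm apart (outside-to-outside) with their front faces coplanar on the −y side. 6 rungs, each 62 mm deep and 28 mm tall, span between the inner faces of the rails, front faces flush with the rails. The lowest rung's underside is at z = 245 mm and rungs are spaced 318 mm apart (underside to underside).


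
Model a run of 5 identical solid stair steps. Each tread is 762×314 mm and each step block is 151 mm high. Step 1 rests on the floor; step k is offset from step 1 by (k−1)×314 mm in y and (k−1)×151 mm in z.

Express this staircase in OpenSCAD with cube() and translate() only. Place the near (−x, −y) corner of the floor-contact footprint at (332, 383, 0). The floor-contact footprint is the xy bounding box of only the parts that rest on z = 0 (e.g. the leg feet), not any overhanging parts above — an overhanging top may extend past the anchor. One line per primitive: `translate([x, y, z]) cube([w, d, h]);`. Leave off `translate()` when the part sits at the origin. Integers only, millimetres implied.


translate([332, 383, 0]) cube([762, 314, 151]);
translate([332, 697, 151]) cube([762, 314, 151]);
translate([332, 1011, 302]) cube([762, 314, 151]);
translate([332, 1325, 453]) cube([762, 314, 151]);
translate([332, 1639, 604]) cube([762, 314, 151]);


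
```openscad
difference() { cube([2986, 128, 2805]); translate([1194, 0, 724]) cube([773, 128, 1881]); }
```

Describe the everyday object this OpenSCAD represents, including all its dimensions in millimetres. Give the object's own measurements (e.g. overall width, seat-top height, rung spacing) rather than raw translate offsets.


A wall 2986 mm long (x), 128 mm thick (y), 2805 mm tall, with a rectangular window opening cut through it. The opening is 773 mm wide and 1881 mm tall; its sill is at z = 724 mm and its near (−x) edge is 1194 mm from the wall's −x end. The opening passes through the full wall thickness.


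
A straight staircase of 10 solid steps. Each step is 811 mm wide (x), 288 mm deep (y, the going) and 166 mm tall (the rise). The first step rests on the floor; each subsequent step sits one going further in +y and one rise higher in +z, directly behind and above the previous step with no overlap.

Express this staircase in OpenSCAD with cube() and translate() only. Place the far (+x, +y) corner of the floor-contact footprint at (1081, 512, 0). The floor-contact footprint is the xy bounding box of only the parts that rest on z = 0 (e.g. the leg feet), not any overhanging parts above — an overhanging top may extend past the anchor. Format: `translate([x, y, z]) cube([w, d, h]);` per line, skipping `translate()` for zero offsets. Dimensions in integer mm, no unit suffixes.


translate([270, 224, 0]) cube([811, 288, 166]);
translate([270, 512, 166]) cube([811, 288, 166]);
translate([270, 800, 332]) cube([811, 288, 166]);
translate([270, 1088, 498]) cube([811, 288, 166]);
translate([270, 1376, 664]) cube([811, 288, 166]);
translate([270, 1664, 830]) cube([811, 288, 166]);
translate([270, 1952, 996]) cube([811, 288, 166]);
translate([270, 2240, 1162]) cube([811, 288, 166]);
translate([270, 2528, 1328]) cube([811, 288, 166]);
translate([270, 2816, 1494]) cube([811, 288, 166]);


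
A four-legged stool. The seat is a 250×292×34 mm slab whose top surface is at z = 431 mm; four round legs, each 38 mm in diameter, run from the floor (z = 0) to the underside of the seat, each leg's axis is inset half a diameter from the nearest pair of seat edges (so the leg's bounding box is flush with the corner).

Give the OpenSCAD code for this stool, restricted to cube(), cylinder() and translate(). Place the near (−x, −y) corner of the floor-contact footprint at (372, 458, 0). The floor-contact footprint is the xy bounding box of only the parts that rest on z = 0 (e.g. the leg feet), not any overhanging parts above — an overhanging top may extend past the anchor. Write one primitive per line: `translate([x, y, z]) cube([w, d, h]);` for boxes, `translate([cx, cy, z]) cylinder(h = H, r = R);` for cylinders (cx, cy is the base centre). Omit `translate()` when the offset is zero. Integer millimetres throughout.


translate([372, 458, 397]) cube([250, 292, 34]);
translate([391, 477, 0]) cylinder(h = 397, r = 19);
translate([603, 477, 0]) cylinder(h = 397, r = 19);
translate([391, 731, 0]) cylinder(h = 397, r = 19);
translate([603, 731, 0]) cylinder(h = 397, r = 19);


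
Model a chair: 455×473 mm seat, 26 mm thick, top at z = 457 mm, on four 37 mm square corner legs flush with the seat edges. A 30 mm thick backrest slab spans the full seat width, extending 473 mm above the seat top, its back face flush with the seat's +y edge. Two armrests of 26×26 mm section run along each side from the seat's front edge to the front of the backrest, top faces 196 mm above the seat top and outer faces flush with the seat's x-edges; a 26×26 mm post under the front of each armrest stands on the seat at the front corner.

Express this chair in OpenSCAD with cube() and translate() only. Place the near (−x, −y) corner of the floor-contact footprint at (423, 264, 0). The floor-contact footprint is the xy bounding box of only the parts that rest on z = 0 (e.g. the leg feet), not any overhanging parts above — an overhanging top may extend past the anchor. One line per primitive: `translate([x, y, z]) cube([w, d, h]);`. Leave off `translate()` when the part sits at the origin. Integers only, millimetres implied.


translate([423, 264, 431]) cube([455, 473, 26]);
translate([423, 264, 0]) cube([37, 37, 431]);
translate([841, 264, 0]) cube([37, 37, 431]);
translate([423, 700, 0]) cube([37, 37, 431]);
translate([841, 700, 0]) cube([37, 37, 431]);
translate([423, 707, 457]) cube([455, 30, 473]);
translate([423, 264, 627]) cube([26, 443, 26]);
translate([852, 264, 627]) cube([26, 443, 26]);
translate([423, 264, 457]) cube([26, 26, 170]);
translate([852, 264, 457]) cube([26, 26, 170]);


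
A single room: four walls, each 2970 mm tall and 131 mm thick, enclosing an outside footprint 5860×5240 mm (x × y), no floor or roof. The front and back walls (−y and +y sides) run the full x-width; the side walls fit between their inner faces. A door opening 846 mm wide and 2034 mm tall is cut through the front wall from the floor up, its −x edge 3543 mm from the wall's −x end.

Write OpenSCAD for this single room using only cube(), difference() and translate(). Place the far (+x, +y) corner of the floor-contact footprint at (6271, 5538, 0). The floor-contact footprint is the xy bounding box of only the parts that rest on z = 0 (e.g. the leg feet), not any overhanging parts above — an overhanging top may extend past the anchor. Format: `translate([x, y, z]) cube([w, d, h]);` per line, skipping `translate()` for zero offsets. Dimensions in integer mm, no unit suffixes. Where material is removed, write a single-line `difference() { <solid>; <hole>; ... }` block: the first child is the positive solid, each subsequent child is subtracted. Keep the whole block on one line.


difference() { translate([411, 298, 0]) cube([5860, 131, 2970]); translate([3954, 298, 0]) cube([846, 131, 2034]); }
translate([411, 5407, 0]) cube([5860, 131, 2970]);
translate([411, 429, 0]) cube([131, 4978, 2970]);
translate([6140, 429, 0]) cube([131, 4978, 2970]);


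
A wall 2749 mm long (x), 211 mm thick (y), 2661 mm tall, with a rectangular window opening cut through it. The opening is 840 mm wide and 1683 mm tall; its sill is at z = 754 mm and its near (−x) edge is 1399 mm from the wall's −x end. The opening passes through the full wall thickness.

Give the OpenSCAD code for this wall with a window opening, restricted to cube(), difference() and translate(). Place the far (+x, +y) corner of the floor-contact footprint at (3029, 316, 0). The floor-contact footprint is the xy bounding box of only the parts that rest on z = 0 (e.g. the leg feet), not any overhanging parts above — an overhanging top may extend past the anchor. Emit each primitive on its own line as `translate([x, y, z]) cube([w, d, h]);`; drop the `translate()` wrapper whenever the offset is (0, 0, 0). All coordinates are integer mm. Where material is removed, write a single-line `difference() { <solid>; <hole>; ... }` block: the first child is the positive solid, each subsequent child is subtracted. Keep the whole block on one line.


difference() { translate([280, 105, 0]) cube([2749, 211, 2661]); translate([1679, 105, 754]) cube([840, 211, 1683]); }


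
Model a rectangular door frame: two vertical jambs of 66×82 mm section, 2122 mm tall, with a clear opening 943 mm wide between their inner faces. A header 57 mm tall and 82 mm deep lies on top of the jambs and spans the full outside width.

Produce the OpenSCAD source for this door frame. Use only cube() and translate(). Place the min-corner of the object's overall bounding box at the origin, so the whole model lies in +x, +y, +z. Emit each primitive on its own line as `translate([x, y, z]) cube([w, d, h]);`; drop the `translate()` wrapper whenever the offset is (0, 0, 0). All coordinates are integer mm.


cube([66, 82, 2122]);
translate([1009, 0, 0]) cube([66, 82, 2122]);
translate([0, 0, 2122]) cube([1075, 82, 57]);


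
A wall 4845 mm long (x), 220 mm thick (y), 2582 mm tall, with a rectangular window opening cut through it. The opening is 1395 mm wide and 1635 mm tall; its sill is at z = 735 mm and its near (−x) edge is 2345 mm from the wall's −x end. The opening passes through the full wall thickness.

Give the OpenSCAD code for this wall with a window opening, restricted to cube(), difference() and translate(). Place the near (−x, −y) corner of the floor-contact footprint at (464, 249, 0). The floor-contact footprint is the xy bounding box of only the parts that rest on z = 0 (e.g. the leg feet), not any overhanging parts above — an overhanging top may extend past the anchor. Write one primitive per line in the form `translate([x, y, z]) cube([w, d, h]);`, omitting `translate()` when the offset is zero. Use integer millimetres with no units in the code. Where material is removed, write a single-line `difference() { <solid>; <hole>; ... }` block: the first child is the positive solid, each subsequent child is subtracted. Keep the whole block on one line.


difference() { translate([464, 249, 0]) cube([4845, 220, 2582]); translate([2809, 249, 735]) cube([1395, 220, 1635]); }


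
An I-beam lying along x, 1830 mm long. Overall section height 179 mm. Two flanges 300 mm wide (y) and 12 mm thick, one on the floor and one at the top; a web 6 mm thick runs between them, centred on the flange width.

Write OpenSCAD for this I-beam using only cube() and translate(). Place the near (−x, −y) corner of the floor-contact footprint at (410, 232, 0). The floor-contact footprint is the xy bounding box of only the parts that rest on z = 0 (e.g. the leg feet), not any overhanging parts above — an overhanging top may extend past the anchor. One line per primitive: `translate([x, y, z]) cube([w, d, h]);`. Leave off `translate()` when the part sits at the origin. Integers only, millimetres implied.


translate([410, 232, 0]) cube([1830, 300, 12]);
translate([410, 379, 12]) cube([1830, 6, 155]);
translate([410, 232, 167]) cube([1830, 300, 12]);


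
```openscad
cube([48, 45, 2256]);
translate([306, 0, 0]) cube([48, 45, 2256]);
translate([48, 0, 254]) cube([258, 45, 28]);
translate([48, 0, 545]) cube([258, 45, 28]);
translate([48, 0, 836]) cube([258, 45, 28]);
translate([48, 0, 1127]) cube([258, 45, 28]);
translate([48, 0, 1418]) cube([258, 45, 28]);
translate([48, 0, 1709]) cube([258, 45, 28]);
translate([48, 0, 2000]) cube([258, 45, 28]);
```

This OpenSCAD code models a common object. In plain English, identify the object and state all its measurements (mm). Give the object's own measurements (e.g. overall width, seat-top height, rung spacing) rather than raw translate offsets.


A straight ladder. Two 48×45 mm vertical rails, 2256 mm tall, stand 354 mm apart (outside-to-outside) with their front faces coplanar on the −y side. 7 rungs, each 45 mm deep and 28 mm tall, span between the inner faces of the rails, front faces flush with the rails. The lowest rung's underside is at z = 254 mm and rungs are spaced 291 mm apart (underside to underside).


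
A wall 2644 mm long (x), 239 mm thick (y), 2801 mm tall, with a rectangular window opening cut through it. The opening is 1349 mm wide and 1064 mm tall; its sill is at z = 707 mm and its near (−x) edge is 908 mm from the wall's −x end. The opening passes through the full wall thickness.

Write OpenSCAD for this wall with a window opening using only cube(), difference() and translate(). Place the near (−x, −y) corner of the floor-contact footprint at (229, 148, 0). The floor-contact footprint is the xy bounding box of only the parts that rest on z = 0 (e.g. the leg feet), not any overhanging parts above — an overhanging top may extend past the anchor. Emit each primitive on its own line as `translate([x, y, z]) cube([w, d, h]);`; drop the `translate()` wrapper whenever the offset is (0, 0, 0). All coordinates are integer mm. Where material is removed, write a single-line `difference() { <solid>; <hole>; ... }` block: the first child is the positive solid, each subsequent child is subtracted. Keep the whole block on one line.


difference() { translate([229, 148, 0]) cube([2644, 239, 2801]); translate([1137, 148, 707]) cube([1349, 239, 1064]); }


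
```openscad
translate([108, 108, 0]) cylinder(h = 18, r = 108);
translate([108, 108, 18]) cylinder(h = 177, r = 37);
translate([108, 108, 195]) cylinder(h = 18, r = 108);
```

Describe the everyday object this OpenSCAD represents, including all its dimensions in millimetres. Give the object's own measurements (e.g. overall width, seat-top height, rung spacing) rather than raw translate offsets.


A spool: two coaxial disc flanges of radius 108 mm and thickness 18 mm, joined by a core cylinder of radius 37 mm and height 177 mm. The lower flange rests on z = 0 and the three cylinders share a vertical axis.


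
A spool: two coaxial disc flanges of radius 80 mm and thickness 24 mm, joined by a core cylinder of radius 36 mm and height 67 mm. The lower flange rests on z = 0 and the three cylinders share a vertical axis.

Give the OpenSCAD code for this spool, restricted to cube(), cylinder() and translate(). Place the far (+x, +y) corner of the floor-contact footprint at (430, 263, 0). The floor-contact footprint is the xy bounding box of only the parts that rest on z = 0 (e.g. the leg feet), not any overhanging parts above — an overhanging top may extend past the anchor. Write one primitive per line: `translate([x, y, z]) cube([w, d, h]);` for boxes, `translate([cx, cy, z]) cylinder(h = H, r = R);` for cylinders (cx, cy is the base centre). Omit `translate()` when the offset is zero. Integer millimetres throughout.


translate([350, 183, 0]) cylinder(h = 24, r = 80);
translate([350, 183, 24]) cylinder(h = 67, r = 36);
translate([350, 183, 91]) cylinder(h = 24, r = 80);


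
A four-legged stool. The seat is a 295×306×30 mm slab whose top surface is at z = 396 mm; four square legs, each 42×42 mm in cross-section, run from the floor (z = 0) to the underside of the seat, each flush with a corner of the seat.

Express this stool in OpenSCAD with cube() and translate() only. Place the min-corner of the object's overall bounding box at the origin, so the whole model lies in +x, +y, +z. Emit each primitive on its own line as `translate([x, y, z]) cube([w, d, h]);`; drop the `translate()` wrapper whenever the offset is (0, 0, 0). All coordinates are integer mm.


translate([0, 0, 366]) cube([295, 306, 30]);
cube([42, 42, 366]);
translate([253, 0, 0]) cube([42, 42, 366]);
translate([0, 264, 0]) cube([42, 42, 366]);
translate([253, 264, 0]) cube([42, 42, 366]);


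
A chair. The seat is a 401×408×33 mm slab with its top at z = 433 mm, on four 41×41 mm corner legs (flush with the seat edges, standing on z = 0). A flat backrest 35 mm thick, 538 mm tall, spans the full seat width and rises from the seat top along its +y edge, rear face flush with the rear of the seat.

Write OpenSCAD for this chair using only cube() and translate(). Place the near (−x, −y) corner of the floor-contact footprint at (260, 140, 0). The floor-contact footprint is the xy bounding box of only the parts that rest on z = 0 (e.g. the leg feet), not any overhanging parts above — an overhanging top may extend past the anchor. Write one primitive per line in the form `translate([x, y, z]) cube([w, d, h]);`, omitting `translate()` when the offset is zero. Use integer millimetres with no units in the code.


translate([260, 140, 400]) cube([401, 408, 33]);
translate([260, 140, 0]) cube([41, 41, 400]);
translate([620, 140, 0]) cube([41, 41, 400]);
translate([260, 507, 0]) cube([41, 41, 400]);
translate([620, 507, 0]) cube([41, 41, 400]);
translate([260, 513, 433]) cube([401, 35, 538]);


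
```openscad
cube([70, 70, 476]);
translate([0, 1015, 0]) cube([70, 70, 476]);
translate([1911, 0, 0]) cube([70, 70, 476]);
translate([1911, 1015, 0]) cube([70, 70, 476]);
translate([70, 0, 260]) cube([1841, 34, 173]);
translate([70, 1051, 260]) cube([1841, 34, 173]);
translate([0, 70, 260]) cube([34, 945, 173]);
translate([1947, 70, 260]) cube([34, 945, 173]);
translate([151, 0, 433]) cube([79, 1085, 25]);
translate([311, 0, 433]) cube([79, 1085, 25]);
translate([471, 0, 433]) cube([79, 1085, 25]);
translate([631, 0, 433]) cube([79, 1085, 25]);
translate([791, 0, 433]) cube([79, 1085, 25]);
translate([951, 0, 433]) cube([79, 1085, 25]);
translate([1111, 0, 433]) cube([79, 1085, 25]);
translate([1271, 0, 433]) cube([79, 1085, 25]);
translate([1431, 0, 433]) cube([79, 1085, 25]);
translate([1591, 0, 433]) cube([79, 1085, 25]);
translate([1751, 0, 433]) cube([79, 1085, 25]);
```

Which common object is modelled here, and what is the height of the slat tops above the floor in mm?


A bed frame. The slat-top height is 458 mm.

Four posts, four rails, and a row of slats — a bed frame. Slats sit on the rails at z = 260 + 173 = 433; with slat thickness 25, the top is 458 mm.


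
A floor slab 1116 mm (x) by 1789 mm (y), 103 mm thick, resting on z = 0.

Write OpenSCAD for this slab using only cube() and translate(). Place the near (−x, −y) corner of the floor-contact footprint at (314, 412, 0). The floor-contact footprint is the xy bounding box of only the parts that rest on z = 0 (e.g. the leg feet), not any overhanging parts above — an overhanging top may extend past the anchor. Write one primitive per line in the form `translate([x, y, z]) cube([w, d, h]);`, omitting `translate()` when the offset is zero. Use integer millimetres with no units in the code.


translate([314, 412, 0]) cube([1116, 1789, 103]);


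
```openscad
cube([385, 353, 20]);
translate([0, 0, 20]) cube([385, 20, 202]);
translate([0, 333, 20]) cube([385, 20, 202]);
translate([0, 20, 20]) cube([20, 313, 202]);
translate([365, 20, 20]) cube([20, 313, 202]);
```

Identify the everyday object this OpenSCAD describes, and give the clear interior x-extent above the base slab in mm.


An open box. The internal width is 345 mm.

A 385×353 base slab with four walls standing on it — an open box. The base is 385 mm wide and the walls are 20 mm thick, so the internal width is 385 − 2 × 20 = 345 mm.


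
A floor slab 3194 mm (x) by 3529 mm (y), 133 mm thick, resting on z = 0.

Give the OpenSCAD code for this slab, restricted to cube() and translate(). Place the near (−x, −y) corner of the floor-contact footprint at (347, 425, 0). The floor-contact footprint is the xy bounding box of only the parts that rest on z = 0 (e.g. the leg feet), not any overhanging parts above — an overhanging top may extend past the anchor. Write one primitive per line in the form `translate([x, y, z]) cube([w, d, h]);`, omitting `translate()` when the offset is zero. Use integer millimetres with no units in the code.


translate([347, 425, 0]) cube([3194, 3529, 133]);


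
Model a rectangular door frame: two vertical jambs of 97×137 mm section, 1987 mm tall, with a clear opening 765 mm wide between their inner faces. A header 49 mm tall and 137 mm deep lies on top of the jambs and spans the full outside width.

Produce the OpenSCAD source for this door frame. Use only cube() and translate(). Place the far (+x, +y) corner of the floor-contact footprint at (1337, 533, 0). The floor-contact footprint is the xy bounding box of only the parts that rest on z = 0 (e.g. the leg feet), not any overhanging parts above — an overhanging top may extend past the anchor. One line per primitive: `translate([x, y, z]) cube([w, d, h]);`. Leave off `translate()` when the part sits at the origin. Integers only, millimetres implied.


translate([378, 396, 0]) cube([97, 137, 1987]);
translate([1240, 396, 0]) cube([97, 137, 1987]);
translate([378, 396, 1987]) cube([959, 137, 49]);


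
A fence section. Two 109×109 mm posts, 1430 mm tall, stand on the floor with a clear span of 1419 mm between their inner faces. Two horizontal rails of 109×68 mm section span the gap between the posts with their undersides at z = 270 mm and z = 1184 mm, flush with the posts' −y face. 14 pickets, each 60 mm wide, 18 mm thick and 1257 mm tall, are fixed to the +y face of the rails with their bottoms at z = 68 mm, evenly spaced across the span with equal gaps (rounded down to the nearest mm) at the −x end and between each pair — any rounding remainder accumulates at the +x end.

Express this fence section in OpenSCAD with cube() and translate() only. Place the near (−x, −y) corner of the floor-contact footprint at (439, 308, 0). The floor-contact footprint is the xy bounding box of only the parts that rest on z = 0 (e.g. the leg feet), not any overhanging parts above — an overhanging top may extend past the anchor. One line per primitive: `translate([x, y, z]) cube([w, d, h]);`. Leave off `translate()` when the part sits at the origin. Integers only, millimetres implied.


translate([439, 308, 0]) cube([109, 109, 1430]);
translate([1967, 308, 0]) cube([109, 109, 1430]);
translate([548, 308, 270]) cube([1419, 109, 68]);
translate([548, 308, 1184]) cube([1419, 109, 68]);
translate([586, 417, 68]) cube([60, 18, 1257]);
translate([684, 417, 68]) cube([60, 18, 1257]);
translate([782, 417, 68]) cube([60, 18, 1257]);
translate([880, 417, 68]) cube([60, 18, 1257]);
translate([978, 417, 68]) cube([60, 18, 1257]);
translate([1076, 417, 68]) cube([60, 18, 1257]);
translate([1174, 417, 68]) cube([60, 18, 1257]);
translate([1272, 417, 68]) cube([60, 18, 1257]);
translate([1370, 417, 68]) cube([60, 18, 1257]);
translate([1468, 417, 68]) cube([60, 18, 1257]);
translate([1566, 417, 68]) cube([60, 18, 1257]);
translate([1664, 417, 68]) cube([60, 18, 1257]);
translate([1762, 417, 68]) cube([60, 18, 1257]);
translate([1860, 417, 68]) cube([60, 18, 1257]);


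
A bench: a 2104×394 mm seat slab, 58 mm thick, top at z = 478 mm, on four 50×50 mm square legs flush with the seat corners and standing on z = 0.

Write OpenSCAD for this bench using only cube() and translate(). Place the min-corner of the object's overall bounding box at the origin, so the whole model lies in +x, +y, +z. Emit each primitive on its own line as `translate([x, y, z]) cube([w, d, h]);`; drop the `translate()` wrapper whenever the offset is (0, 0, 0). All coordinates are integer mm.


// leg_h = 478 − 58 = 420
translate([0, 0, 420]) cube([2104, 394, 58]);
cube([50, 50, 420]);
translate([0, 344, 0]) cube([50, 50, 420]);
translate([2054, 0, 0]) cube([50, 50, 420]);
translate([2054, 344, 0]) cube([50, 50, 420]);
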